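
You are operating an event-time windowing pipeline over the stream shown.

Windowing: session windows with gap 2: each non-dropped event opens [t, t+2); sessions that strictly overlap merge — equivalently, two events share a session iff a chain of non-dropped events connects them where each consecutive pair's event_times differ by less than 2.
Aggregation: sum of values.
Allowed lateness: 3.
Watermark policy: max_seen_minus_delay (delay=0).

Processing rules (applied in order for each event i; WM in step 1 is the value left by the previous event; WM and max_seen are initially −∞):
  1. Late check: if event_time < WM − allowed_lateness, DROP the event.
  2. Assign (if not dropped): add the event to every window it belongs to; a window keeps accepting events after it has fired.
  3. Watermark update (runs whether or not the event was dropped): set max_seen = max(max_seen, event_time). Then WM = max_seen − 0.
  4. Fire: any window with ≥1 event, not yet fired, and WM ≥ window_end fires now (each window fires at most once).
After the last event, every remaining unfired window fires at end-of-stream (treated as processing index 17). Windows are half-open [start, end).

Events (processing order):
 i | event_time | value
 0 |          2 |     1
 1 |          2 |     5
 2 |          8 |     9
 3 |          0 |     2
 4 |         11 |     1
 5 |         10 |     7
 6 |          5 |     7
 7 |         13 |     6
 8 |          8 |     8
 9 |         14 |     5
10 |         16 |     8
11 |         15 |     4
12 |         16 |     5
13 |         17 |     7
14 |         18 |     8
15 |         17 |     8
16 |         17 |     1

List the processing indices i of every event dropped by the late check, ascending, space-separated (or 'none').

3 6 8

i=0 t=2 v=1: → [2,4); WM=2
i=1 t=2 v=5: → [2,4); WM=2
i=2 t=8 v=9: → [8,10); WM=8
i=3 t=0 v=2: DROP (t<8-3); WM=8
i=4 t=11 v=1: → [11,13); WM=11
i=5 t=10 v=7: → [10,13); WM=11
i=6 t=5 v=7: DROP (t<11-3); WM=11
i=7 t=13 v=6: → [13,15); WM=13
i=8 t=8 v=8: DROP (t<13-3); WM=13
i=9 t=14 v=5: → [13,16); WM=14
i=10 t=16 v=8: → [16,18); WM=16
i=11 t=15 v=4: → [13,18); WM=16
i=12 t=16 v=5: → [13,18); WM=16
i=13 t=17 v=7: → [13,19); WM=17
i=14 t=18 v=8: → [13,20); WM=18
i=15 t=17 v=8: → [13,20); WM=18
i=16 t=17 v=1: → [13,20); WM=18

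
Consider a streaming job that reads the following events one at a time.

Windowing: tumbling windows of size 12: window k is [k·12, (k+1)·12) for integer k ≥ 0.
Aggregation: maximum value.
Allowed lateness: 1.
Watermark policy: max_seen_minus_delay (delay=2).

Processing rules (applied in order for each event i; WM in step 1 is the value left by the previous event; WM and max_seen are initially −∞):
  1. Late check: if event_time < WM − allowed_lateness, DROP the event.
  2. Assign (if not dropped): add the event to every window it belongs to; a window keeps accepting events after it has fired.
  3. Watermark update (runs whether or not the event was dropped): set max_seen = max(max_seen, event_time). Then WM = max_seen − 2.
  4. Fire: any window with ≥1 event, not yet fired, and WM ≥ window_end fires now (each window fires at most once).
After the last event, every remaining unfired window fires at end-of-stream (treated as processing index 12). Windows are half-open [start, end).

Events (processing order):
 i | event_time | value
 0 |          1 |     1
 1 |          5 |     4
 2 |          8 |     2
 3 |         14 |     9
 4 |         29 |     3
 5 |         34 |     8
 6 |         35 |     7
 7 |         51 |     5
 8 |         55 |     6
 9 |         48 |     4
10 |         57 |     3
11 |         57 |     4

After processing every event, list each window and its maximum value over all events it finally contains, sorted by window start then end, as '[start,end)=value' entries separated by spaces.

[0,12)=4 [12,24)=9 [24,36)=8 [48,60)=6

i=0 t=1 v=1: → [0,12); WM=-1
i=1 t=5 v=4: → [0,12); WM=3
i=2 t=8 v=2: → [0,12); WM=6
i=3 t=14 v=9: → [12,24); WM=12; [0,12) fires=4
i=4 t=29 v=3: → [24,36); WM=27; [12,24) fires=9
i=5 t=34 v=8: → [24,36); WM=32
i=6 t=35 v=7: → [24,36); WM=33
i=7 t=51 v=5: → [48,60); WM=49; [24,36) fires=8
i=8 t=55 v=6: → [48,60); WM=53
i=9 t=48 v=4: DROP (t<53-1); WM=53
i=10 t=57 v=3: → [48,60); WM=55
i=11 t=57 v=4: → [48,60); WM=55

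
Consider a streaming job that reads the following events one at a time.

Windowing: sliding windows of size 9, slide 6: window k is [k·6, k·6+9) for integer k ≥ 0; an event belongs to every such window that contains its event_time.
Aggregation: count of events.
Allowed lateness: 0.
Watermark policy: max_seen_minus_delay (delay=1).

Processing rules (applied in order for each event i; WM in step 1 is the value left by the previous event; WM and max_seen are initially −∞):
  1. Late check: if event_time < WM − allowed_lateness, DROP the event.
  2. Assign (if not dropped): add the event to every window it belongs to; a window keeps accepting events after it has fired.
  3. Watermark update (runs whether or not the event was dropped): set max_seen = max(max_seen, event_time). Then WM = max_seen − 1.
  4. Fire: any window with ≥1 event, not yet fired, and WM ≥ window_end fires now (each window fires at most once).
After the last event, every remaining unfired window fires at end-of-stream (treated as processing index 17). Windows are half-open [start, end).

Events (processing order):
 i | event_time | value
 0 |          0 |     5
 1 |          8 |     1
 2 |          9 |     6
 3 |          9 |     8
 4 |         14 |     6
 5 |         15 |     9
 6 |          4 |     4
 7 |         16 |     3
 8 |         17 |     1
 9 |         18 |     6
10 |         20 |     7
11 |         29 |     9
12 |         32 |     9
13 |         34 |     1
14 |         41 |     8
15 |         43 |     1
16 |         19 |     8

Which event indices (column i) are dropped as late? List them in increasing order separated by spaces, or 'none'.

6 16

i=0 t=0 v=5: → [0,9); WM=-1
i=1 t=8 v=1: → [6,15),[0,9); WM=7
i=2 t=9 v=6: → [6,15); WM=8
i=3 t=9 v=8: → [6,15); WM=8
i=4 t=14 v=6: → [12,21),[6,15); WM=13; [0,9) fires=2
i=5 t=15 v=9: → [12,21); WM=14
i=6 t=4 v=4: DROP (t<14-0); WM=14
i=7 t=16 v=3: → [12,21); WM=15; [6,15) fires=4
i=8 t=17 v=1: → [12,21); WM=16
i=9 t=18 v=6: → [18,27),[12,21); WM=17
i=10 t=20 v=7: → [18,27),[12,21); WM=19
i=11 t=29 v=9: → [24,33); WM=28; [12,21) fires=6 [18,27) fires=2
i=12 t=32 v=9: → [30,39),[24,33); WM=31
i=13 t=34 v=1: → [30,39); WM=33; [24,33) fires=2
i=14 t=41 v=8: → [36,45); WM=40; [30,39) fires=2
i=15 t=43 v=1: → [42,51),[36,45); WM=42
i=16 t=19 v=8: DROP (t<42-0); WM=42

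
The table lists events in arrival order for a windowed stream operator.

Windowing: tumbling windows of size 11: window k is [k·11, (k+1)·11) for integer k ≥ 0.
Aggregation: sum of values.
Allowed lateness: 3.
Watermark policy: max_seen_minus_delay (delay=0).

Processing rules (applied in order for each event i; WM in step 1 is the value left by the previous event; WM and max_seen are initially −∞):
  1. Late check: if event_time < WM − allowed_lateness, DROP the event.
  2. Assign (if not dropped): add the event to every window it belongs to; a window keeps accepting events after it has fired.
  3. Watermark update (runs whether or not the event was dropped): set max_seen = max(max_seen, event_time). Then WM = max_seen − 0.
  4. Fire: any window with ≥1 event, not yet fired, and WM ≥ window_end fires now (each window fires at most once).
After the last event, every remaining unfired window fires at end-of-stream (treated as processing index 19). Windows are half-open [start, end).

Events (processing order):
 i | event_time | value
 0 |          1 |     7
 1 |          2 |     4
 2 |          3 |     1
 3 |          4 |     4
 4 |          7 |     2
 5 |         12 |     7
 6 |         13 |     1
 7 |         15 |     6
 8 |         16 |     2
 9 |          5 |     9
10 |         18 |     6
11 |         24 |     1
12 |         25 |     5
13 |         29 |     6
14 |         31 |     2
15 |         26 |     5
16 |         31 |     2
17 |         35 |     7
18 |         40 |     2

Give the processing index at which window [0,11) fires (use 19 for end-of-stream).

5

i=0 t=1 v=7: → [0,11); WM=1
i=1 t=2 v=4: → [0,11); WM=2
i=2 t=3 v=1: → [0,11); WM=3
i=3 t=4 v=4: → [0,11); WM=4
i=4 t=7 v=2: → [0,11); WM=7
i=5 t=12 v=7: → [11,22); WM=12; [0,11) fires=18
i=6 t=13 v=1: → [11,22); WM=13
i=7 t=15 v=6: → [11,22); WM=15
i=8 t=16 v=2: → [11,22); WM=16
i=9 t=5 v=9: DROP (t<16-3); WM=16
i=10 t=18 v=6: → [11,22); WM=18
i=11 t=24 v=1: → [22,33); WM=24; [11,22) fires=22
i=12 t=25 v=5: → [22,33); WM=25
i=13 t=29 v=6: → [22,33); WM=29
i=14 t=31 v=2: → [22,33); WM=31
i=15 t=26 v=5: DROP (t<31-3); WM=31
i=16 t=31 v=2: → [22,33); WM=31
i=17 t=35 v=7: → [33,44); WM=35; [22,33) fires=16
i=18 t=40 v=2: → [33,44); WM=40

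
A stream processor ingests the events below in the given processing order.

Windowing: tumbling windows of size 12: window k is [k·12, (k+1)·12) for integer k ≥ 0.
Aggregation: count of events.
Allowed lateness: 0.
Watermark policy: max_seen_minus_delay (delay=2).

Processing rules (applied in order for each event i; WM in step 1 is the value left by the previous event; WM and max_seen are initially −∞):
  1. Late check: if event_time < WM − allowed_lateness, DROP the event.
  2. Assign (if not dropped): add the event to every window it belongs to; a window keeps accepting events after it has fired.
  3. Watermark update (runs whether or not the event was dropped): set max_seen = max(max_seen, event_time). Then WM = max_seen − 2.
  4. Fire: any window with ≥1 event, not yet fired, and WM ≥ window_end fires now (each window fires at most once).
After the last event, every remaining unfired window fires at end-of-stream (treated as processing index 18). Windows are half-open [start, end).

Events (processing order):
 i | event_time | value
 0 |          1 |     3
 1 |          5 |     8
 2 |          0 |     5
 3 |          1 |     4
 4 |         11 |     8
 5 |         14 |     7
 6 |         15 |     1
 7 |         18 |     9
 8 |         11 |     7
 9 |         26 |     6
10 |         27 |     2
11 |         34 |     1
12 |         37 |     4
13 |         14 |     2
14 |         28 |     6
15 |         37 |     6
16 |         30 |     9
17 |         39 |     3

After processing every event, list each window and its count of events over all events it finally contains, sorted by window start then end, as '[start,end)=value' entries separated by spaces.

i=0 t=1 v=3: → [0,12); WM=-1
i=1 t=5 v=8: → [0,12); WM=3
i=2 t=0 v=5: DROP (t<3-0); WM=3
i=3 t=1 v=4: DROP (t<3-0); WM=3
i=4 t=11 v=8: → [0,12); WM=9
i=5 t=14 v=7: → [12,24); WM=12; [0,12) fires=3
i=6 t=15 v=1: → [12,24); WM=13
i=7 t=18 v=9: → [12,24); WM=16
i=8 t=11 v=7: DROP (t<16-0); WM=16
i=9 t=26 v=6: → [24,36); WM=24; [12,24) fires=3
i=10 t=27 v=2: → [24,36); WM=25
i=11 t=34 v=1: → [24,36); WM=32
i=12 t=37 v=4: → [36,48); WM=35
i=13 t=14 v=2: DROP (t<35-0); WM=35
i=14 t=28 v=6: DROP (t<35-0); WM=35
i=15 t=37 v=6: → [36,48); WM=35
i=16 t=30 v=9: DROP (t<35-0); WM=35
i=17 t=39 v=3: → [36,48); WM=37; [24,36) fires=3

[0,12)=3 [12,24)=3 [24,36)=3 [36,48)=3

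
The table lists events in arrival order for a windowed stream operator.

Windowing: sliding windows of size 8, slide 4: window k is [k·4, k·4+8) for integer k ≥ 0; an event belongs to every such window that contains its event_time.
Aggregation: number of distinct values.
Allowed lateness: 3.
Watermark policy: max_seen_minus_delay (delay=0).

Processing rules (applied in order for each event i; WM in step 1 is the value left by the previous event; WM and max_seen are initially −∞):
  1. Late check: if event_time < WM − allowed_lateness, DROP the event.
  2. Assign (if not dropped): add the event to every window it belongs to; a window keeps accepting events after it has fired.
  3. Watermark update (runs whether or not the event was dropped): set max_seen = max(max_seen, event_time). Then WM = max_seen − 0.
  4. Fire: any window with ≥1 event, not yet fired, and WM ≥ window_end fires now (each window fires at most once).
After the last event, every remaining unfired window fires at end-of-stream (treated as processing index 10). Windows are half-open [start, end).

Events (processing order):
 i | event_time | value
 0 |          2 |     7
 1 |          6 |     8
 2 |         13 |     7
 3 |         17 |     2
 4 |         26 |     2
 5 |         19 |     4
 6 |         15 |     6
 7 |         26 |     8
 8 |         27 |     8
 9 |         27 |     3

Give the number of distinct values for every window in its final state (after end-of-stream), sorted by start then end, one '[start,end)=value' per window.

[0,8)=2 [4,12)=1 [8,16)=1 [12,20)=2 [16,24)=1 [20,28)=3 [24,32)=3

i=0 t=2 v=7: → [0,8); WM=2
i=1 t=6 v=8: → [4,12),[0,8); WM=6
i=2 t=13 v=7: → [12,20),[8,16); WM=13; [0,8) fires=2 [4,12) fires=1
i=3 t=17 v=2: → [16,24),[12,20); WM=17; [8,16) fires=1
i=4 t=26 v=2: → [24,32),[20,28); WM=26; [12,20) fires=2 [16,24) fires=1
i=5 t=19 v=4: DROP (t<26-3); WM=26
i=6 t=15 v=6: DROP (t<26-3); WM=26
i=7 t=26 v=8: → [24,32),[20,28); WM=26
i=8 t=27 v=8: → [24,32),[20,28); WM=27
i=9 t=27 v=3: → [24,32),[20,28); WM=27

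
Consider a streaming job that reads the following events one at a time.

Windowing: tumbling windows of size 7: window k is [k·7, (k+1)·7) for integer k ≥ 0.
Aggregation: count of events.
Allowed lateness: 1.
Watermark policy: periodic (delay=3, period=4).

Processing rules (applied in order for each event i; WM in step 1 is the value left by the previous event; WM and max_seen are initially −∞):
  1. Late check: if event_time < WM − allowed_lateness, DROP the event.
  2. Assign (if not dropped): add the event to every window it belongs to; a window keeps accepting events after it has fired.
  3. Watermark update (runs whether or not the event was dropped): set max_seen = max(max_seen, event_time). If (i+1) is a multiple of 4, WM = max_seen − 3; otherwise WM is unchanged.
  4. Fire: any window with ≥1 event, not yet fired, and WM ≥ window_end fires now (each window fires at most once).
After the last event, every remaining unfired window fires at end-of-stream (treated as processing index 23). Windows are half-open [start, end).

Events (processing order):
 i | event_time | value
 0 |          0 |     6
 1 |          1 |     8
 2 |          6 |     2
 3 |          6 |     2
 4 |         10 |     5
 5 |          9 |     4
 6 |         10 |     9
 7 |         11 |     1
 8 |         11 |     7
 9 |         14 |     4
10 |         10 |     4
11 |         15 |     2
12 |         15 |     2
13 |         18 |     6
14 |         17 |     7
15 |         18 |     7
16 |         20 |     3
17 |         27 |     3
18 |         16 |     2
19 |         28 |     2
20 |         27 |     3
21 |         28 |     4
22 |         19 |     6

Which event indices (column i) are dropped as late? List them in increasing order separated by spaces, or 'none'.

22

i=0 t=0 v=6: → [0,7); WM=−∞
i=1 t=1 v=8: → [0,7); WM=−∞
i=2 t=6 v=2: → [0,7); WM=−∞
i=3 t=6 v=2: → [0,7); WM=3
i=4 t=10 v=5: → [7,14); WM=3
i=5 t=9 v=4: → [7,14); WM=3
i=6 t=10 v=9: → [7,14); WM=3
i=7 t=11 v=1: → [7,14); WM=8; [0,7) fires=4
i=8 t=11 v=7: → [7,14); WM=8
i=9 t=14 v=4: → [14,21); WM=8
i=10 t=10 v=4: → [7,14); WM=8
i=11 t=15 v=2: → [14,21); WM=12
i=12 t=15 v=2: → [14,21); WM=12
i=13 t=18 v=6: → [14,21); WM=12
i=14 t=17 v=7: → [14,21); WM=12
i=15 t=18 v=7: → [14,21); WM=15; [7,14) fires=6
i=16 t=20 v=3: → [14,21); WM=15
i=17 t=27 v=3: → [21,28); WM=15
i=18 t=16 v=2: → [14,21); WM=15
i=19 t=28 v=2: → [28,35); WM=25; [14,21) fires=8
i=20 t=27 v=3: → [21,28); WM=25
i=21 t=28 v=4: → [28,35); WM=25
i=22 t=19 v=6: DROP (t<25-1); WM=25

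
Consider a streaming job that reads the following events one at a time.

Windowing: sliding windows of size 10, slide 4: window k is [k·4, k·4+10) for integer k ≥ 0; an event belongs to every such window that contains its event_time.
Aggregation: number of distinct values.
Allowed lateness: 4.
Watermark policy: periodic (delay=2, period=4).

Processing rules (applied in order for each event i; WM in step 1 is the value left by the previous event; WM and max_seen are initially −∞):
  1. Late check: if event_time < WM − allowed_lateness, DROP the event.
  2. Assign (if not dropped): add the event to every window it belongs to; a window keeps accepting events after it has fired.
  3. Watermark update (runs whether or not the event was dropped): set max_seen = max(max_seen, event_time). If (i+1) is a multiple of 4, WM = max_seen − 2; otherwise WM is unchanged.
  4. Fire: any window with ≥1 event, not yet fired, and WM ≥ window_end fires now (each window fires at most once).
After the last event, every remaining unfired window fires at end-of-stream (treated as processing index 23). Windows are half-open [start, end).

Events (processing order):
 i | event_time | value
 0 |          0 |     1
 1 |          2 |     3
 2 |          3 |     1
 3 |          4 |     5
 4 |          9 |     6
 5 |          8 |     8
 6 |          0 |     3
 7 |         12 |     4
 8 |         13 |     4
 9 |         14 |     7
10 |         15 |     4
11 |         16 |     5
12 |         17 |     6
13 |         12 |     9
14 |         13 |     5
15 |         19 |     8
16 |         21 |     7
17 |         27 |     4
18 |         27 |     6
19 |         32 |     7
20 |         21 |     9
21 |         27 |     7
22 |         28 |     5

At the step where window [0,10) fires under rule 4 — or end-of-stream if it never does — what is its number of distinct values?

i=0 t=0 v=1: → [0,10); WM=−∞
i=1 t=2 v=3: → [0,10); WM=−∞
i=2 t=3 v=1: → [0,10); WM=−∞
i=3 t=4 v=5: → [4,14),[0,10); WM=2
i=4 t=9 v=6: → [8,18),[4,14),[0,10); WM=2
i=5 t=8 v=8: → [8,18),[4,14),[0,10); WM=2
i=6 t=0 v=3: → [0,10); WM=2
i=7 t=12 v=4: → [12,22),[8,18),[4,14); WM=10; [0,10) fires=5
i=8 t=13 v=4: → [12,22),[8,18),[4,14); WM=10
i=9 t=14 v=7: → [12,22),[8,18); WM=10
i=10 t=15 v=4: → [12,22),[8,18); WM=10
i=11 t=16 v=5: → [16,26),[12,22),[8,18); WM=14; [4,14) fires=4
i=12 t=17 v=6: → [16,26),[12,22),[8,18); WM=14
i=13 t=12 v=9: → [12,22),[8,18),[4,14); WM=14
i=14 t=13 v=5: → [12,22),[8,18),[4,14); WM=14
i=15 t=19 v=8: → [16,26),[12,22); WM=17
i=16 t=21 v=7: → [20,30),[16,26),[12,22); WM=17
i=17 t=27 v=4: → [24,34),[20,30); WM=17
i=18 t=27 v=6: → [24,34),[20,30); WM=17
i=19 t=32 v=7: → [32,42),[28,38),[24,34); WM=30; [8,18) fires=6 [12,22) fires=6 [16,26) fires=4 [20,30) fires=3
i=20 t=21 v=9: DROP (t<30-4); WM=30
i=21 t=27 v=7: → [24,34),[20,30); WM=30
i=22 t=28 v=5: → [28,38),[24,34),[20,30); WM=30

5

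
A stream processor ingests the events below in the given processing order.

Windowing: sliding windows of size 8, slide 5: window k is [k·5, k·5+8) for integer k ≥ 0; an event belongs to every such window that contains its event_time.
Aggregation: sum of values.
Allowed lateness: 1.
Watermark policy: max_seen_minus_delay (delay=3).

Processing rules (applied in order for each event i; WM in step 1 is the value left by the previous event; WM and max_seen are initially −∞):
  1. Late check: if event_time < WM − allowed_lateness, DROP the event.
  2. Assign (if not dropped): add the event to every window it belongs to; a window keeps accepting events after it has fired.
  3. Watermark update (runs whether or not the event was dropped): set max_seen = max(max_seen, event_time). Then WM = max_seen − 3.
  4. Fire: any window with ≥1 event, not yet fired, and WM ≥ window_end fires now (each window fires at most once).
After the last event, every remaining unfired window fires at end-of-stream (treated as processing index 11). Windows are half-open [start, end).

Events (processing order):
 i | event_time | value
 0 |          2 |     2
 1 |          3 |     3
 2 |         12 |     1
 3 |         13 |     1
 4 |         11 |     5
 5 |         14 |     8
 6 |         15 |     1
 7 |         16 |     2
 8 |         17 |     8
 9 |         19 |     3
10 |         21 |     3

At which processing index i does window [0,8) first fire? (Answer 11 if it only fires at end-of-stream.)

i=0 t=2 v=2: → [0,8); WM=-1
i=1 t=3 v=3: → [0,8); WM=0
i=2 t=12 v=1: → [10,18),[5,13); WM=9; [0,8) fires=5
i=3 t=13 v=1: → [10,18); WM=10
i=4 t=11 v=5: → [10,18),[5,13); WM=10
i=5 t=14 v=8: → [10,18); WM=11
i=6 t=15 v=1: → [15,23),[10,18); WM=12
i=7 t=16 v=2: → [15,23),[10,18); WM=13; [5,13) fires=6
i=8 t=17 v=8: → [15,23),[10,18); WM=14
i=9 t=19 v=3: → [15,23); WM=16
i=10 t=21 v=3: → [20,28),[15,23); WM=18; [10,18) fires=26

2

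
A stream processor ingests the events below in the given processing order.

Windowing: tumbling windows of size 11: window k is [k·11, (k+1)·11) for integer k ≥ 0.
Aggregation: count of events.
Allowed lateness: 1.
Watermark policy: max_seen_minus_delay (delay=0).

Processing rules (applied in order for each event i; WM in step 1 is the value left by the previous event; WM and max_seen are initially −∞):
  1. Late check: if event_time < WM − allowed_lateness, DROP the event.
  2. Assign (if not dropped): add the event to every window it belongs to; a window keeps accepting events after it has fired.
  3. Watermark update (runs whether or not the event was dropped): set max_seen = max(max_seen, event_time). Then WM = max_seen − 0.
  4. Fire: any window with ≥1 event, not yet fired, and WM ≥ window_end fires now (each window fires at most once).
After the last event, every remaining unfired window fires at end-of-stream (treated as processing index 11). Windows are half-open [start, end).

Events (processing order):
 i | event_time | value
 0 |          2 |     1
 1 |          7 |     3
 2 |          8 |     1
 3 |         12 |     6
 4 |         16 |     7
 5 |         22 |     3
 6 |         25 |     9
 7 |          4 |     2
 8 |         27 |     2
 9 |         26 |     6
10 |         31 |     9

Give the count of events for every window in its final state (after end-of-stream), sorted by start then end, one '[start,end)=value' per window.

[0,11)=3 [11,22)=2 [22,33)=5

i=0 t=2 v=1: → [0,11); WM=2
i=1 t=7 v=3: → [0,11); WM=7
i=2 t=8 v=1: → [0,11); WM=8
i=3 t=12 v=6: → [11,22); WM=12; [0,11) fires=3
i=4 t=16 v=7: → [11,22); WM=16
i=5 t=22 v=3: → [22,33); WM=22; [11,22) fires=2
i=6 t=25 v=9: → [22,33); WM=25
i=7 t=4 v=2: DROP (t<25-1); WM=25
i=8 t=27 v=2: → [22,33); WM=27
i=9 t=26 v=6: → [22,33); WM=27
i=10 t=31 v=9: → [22,33); WM=31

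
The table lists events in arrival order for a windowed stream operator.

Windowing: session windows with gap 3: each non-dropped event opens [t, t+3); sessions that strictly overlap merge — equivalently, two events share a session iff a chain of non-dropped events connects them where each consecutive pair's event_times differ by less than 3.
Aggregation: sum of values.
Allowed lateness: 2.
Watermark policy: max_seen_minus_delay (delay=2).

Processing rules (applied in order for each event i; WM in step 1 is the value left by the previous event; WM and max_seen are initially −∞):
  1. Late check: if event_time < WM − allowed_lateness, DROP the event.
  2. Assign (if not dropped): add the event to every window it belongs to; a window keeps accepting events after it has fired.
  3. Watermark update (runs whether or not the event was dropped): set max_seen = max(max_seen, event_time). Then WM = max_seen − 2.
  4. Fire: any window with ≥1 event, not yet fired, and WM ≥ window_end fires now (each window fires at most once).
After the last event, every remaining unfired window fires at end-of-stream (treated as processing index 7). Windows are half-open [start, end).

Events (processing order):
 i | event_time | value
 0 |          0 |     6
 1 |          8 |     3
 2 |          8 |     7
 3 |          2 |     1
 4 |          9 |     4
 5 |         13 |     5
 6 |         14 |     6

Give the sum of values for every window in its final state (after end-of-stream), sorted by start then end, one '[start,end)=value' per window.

[0,3)=6 [8,12)=14 [13,17)=11

i=0 t=0 v=6: → [0,3); WM=-2
i=1 t=8 v=3: → [8,11); WM=6
i=2 t=8 v=7: → [8,11); WM=6
i=3 t=2 v=1: DROP (t<6-2); WM=6
i=4 t=9 v=4: → [8,12); WM=7
i=5 t=13 v=5: → [13,16); WM=11
i=6 t=14 v=6: → [13,17); WM=12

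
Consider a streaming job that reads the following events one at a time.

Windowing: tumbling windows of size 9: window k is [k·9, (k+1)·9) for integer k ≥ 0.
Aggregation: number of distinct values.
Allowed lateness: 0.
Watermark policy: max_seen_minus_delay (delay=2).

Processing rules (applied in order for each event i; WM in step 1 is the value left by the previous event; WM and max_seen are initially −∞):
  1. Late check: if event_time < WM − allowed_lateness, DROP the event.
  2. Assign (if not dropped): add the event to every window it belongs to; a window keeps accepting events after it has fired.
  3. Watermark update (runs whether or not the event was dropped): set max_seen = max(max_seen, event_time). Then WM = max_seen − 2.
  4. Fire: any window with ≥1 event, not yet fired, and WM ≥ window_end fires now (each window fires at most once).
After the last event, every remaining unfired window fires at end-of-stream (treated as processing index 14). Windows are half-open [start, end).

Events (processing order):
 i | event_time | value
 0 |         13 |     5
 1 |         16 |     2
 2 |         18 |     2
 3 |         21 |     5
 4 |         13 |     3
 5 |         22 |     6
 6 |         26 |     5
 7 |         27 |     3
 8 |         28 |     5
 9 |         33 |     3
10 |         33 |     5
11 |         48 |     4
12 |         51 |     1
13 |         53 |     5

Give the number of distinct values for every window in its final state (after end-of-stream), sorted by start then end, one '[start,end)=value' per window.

i=0 t=13 v=5: → [9,18); WM=11
i=1 t=16 v=2: → [9,18); WM=14
i=2 t=18 v=2: → [18,27); WM=16
i=3 t=21 v=5: → [18,27); WM=19; [9,18) fires=2
i=4 t=13 v=3: DROP (t<19-0); WM=19
i=5 t=22 v=6: → [18,27); WM=20
i=6 t=26 v=5: → [18,27); WM=24
i=7 t=27 v=3: → [27,36); WM=25
i=8 t=28 v=5: → [27,36); WM=26
i=9 t=33 v=3: → [27,36); WM=31; [18,27) fires=3
i=10 t=33 v=5: → [27,36); WM=31
i=11 t=48 v=4: → [45,54); WM=46; [27,36) fires=2
i=12 t=51 v=1: → [45,54); WM=49
i=13 t=53 v=5: → [45,54); WM=51

[9,18)=2 [18,27)=3 [27,36)=2 [45,54)=3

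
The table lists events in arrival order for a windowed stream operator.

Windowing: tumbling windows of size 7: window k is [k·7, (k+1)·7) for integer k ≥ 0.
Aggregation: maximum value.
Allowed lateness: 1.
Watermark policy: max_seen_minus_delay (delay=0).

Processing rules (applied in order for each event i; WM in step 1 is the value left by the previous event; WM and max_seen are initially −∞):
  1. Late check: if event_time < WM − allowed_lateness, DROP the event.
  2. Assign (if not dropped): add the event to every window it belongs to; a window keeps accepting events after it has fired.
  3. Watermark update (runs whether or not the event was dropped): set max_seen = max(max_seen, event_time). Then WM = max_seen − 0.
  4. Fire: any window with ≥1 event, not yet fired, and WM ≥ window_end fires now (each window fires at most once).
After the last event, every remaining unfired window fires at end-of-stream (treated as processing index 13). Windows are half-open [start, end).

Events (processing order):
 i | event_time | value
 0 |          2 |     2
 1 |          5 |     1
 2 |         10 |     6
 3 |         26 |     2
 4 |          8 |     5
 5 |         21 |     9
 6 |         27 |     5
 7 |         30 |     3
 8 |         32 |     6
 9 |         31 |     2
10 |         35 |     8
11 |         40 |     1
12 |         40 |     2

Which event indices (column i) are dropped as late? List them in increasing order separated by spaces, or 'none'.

4 5

i=0 t=2 v=2: → [0,7); WM=2
i=1 t=5 v=1: → [0,7); WM=5
i=2 t=10 v=6: → [7,14); WM=10; [0,7) fires=2
i=3 t=26 v=2: → [21,28); WM=26; [7,14) fires=6
i=4 t=8 v=5: DROP (t<26-1); WM=26
i=5 t=21 v=9: DROP (t<26-1); WM=26
i=6 t=27 v=5: → [21,28); WM=27
i=7 t=30 v=3: → [28,35); WM=30; [21,28) fires=5
i=8 t=32 v=6: → [28,35); WM=32
i=9 t=31 v=2: → [28,35); WM=32
i=10 t=35 v=8: → [35,42); WM=35; [28,35) fires=6
i=11 t=40 v=1: → [35,42); WM=40
i=12 t=40 v=2: → [35,42); WM=40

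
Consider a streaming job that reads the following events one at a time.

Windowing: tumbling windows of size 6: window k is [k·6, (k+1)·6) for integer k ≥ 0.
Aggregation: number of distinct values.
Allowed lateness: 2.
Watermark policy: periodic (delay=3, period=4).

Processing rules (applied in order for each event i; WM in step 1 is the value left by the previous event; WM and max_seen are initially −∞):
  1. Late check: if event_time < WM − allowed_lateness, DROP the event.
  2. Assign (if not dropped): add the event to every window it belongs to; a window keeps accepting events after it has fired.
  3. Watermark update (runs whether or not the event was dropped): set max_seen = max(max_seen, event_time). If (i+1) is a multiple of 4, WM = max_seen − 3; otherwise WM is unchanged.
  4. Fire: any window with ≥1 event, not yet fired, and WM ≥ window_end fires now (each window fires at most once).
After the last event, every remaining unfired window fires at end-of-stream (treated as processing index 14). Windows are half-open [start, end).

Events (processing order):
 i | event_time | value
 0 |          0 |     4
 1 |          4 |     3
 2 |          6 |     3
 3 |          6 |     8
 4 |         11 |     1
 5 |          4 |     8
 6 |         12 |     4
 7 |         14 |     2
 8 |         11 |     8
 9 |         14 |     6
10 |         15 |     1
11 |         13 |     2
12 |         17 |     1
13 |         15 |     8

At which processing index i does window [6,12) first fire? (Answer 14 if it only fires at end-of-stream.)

i=0 t=0 v=4: → [0,6); WM=−∞
i=1 t=4 v=3: → [0,6); WM=−∞
i=2 t=6 v=3: → [6,12); WM=−∞
i=3 t=6 v=8: → [6,12); WM=3
i=4 t=11 v=1: → [6,12); WM=3
i=5 t=4 v=8: → [0,6); WM=3
i=6 t=12 v=4: → [12,18); WM=3
i=7 t=14 v=2: → [12,18); WM=11; [0,6) fires=3
i=8 t=11 v=8: → [6,12); WM=11
i=9 t=14 v=6: → [12,18); WM=11
i=10 t=15 v=1: → [12,18); WM=11
i=11 t=13 v=2: → [12,18); WM=12; [6,12) fires=3
i=12 t=17 v=1: → [12,18); WM=12
i=13 t=15 v=8: → [12,18); WM=12

11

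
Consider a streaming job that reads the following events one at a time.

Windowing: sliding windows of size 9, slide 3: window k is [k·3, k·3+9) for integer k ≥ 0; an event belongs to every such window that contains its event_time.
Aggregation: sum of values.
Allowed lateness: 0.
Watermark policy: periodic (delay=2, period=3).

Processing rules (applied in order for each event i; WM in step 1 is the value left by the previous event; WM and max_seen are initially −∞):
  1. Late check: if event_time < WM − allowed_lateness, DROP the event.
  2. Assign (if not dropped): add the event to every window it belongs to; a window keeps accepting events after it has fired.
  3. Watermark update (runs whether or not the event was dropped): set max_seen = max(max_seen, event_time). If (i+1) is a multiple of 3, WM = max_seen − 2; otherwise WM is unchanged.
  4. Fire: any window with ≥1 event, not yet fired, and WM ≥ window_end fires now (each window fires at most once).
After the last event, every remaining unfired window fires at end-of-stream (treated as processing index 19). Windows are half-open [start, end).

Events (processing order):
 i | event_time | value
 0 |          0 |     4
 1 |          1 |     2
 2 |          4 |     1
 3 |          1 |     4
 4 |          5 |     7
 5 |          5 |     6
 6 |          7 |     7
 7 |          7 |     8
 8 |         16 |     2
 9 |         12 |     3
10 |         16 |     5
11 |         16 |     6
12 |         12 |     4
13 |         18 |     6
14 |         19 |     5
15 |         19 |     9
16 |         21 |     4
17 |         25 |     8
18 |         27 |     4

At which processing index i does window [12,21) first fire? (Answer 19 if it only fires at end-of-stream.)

17

i=0 t=0 v=4: → [0,9); WM=−∞
i=1 t=1 v=2: → [0,9); WM=−∞
i=2 t=4 v=1: → [3,12),[0,9); WM=2
i=3 t=1 v=4: DROP (t<2-0); WM=2
i=4 t=5 v=7: → [3,12),[0,9); WM=2
i=5 t=5 v=6: → [3,12),[0,9); WM=3
i=6 t=7 v=7: → [6,15),[3,12),[0,9); WM=3
i=7 t=7 v=8: → [6,15),[3,12),[0,9); WM=3
i=8 t=16 v=2: → [15,24),[12,21),[9,18); WM=14; [0,9) fires=35 [3,12) fires=29
i=9 t=12 v=3: DROP (t<14-0); WM=14
i=10 t=16 v=5: → [15,24),[12,21),[9,18); WM=14
i=11 t=16 v=6: → [15,24),[12,21),[9,18); WM=14
i=12 t=12 v=4: DROP (t<14-0); WM=14
i=13 t=18 v=6: → [18,27),[15,24),[12,21); WM=14
i=14 t=19 v=5: → [18,27),[15,24),[12,21); WM=17; [6,15) fires=15
i=15 t=19 v=9: → [18,27),[15,24),[12,21); WM=17
i=16 t=21 v=4: → [21,30),[18,27),[15,24); WM=17
i=17 t=25 v=8: → [24,33),[21,30),[18,27); WM=23; [9,18) fires=13 [12,21) fires=33
i=18 t=27 v=4: → [27,36),[24,33),[21,30); WM=23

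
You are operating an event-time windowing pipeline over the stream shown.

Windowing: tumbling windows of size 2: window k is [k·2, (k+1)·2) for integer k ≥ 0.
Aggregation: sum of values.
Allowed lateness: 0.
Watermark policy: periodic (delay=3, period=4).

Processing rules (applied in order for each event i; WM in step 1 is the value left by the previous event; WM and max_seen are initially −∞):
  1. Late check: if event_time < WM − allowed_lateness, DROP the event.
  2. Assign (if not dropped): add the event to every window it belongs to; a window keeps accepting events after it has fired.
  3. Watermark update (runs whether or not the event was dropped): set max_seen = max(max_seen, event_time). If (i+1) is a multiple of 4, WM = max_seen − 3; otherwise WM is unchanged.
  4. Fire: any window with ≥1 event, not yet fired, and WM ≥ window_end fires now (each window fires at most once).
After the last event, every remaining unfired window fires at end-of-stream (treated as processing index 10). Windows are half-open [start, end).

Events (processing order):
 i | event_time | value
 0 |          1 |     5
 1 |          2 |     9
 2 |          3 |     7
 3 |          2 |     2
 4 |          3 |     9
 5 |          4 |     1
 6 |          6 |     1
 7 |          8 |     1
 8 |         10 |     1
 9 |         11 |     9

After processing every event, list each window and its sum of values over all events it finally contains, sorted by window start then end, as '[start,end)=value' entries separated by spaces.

[0,2)=5 [2,4)=27 [4,6)=1 [6,8)=1 [8,10)=1 [10,12)=10

i=0 t=1 v=5: → [0,2); WM=−∞
i=1 t=2 v=9: → [2,4); WM=−∞
i=2 t=3 v=7: → [2,4); WM=−∞
i=3 t=2 v=2: → [2,4); WM=0
i=4 t=3 v=9: → [2,4); WM=0
i=5 t=4 v=1: → [4,6); WM=0
i=6 t=6 v=1: → [6,8); WM=0
i=7 t=8 v=1: → [8,10); WM=5; [0,2) fires=5 [2,4) fires=27
i=8 t=10 v=1: → [10,12); WM=5
i=9 t=11 v=9: → [10,12); WM=5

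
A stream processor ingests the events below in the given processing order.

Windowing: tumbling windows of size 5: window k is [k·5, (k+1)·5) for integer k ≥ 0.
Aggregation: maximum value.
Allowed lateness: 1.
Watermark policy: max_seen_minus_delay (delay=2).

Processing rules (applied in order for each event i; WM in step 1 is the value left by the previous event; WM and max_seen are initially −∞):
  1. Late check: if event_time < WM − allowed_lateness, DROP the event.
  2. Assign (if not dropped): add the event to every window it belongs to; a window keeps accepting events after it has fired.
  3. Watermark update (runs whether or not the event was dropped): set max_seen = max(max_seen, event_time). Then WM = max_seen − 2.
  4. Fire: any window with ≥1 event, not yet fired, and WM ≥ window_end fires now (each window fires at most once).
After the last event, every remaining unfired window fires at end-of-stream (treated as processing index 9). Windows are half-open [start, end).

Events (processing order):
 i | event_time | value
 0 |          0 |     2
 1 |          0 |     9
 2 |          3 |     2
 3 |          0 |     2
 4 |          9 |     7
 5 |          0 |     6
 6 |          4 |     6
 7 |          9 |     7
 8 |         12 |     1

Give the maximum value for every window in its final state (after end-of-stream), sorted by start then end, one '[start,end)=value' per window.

i=0 t=0 v=2: → [0,5); WM=-2
i=1 t=0 v=9: → [0,5); WM=-2
i=2 t=3 v=2: → [0,5); WM=1
i=3 t=0 v=2: → [0,5); WM=1
i=4 t=9 v=7: → [5,10); WM=7; [0,5) fires=9
i=5 t=0 v=6: DROP (t<7-1); WM=7
i=6 t=4 v=6: DROP (t<7-1); WM=7
i=7 t=9 v=7: → [5,10); WM=7
i=8 t=12 v=1: → [10,15); WM=10; [5,10) fires=7

[0,5)=9 [5,10)=7 [10,15)=1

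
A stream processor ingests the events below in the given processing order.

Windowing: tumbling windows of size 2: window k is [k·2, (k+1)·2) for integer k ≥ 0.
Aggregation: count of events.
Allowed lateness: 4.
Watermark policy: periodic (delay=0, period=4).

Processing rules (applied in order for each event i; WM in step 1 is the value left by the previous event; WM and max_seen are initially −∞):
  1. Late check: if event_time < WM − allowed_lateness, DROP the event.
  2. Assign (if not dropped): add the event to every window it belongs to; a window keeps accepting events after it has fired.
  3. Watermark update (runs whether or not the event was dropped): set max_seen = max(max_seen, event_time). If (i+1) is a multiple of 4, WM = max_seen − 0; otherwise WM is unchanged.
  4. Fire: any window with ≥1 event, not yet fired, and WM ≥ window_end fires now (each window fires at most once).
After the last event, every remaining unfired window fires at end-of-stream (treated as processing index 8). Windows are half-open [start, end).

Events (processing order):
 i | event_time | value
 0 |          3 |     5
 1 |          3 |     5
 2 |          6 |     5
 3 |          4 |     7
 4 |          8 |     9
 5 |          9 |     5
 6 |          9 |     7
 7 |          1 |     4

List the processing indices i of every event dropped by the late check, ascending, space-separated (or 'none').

7

i=0 t=3 v=5: → [2,4); WM=−∞
i=1 t=3 v=5: → [2,4); WM=−∞
i=2 t=6 v=5: → [6,8); WM=−∞
i=3 t=4 v=7: → [4,6); WM=6; [2,4) fires=2 [4,6) fires=1
i=4 t=8 v=9: → [8,10); WM=6
i=5 t=9 v=5: → [8,10); WM=6
i=6 t=9 v=7: → [8,10); WM=6
i=7 t=1 v=4: DROP (t<6-4); WM=9; [6,8) fires=1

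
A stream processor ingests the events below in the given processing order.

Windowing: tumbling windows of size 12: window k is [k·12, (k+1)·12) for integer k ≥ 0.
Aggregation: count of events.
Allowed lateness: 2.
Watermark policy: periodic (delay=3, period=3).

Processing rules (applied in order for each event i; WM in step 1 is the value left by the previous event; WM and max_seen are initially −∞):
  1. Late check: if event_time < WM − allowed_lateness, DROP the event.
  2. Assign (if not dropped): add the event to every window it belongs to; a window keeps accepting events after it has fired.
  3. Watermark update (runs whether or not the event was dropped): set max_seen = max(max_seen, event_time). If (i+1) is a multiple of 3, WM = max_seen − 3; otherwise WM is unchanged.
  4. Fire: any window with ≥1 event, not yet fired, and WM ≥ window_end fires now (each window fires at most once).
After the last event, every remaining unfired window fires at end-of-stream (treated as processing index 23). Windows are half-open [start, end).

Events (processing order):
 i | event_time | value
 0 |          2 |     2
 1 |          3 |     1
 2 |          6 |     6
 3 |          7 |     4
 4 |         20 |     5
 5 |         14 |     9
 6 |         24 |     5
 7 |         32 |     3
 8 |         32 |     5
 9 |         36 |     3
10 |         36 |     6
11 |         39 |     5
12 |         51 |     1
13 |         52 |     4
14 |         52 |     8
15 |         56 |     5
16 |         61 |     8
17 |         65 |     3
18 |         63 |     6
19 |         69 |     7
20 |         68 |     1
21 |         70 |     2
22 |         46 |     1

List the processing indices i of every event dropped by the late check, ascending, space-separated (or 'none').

i=0 t=2 v=2: → [0,12); WM=−∞
i=1 t=3 v=1: → [0,12); WM=−∞
i=2 t=6 v=6: → [0,12); WM=3
i=3 t=7 v=4: → [0,12); WM=3
i=4 t=20 v=5: → [12,24); WM=3
i=5 t=14 v=9: → [12,24); WM=17; [0,12) fires=4
i=6 t=24 v=5: → [24,36); WM=17
i=7 t=32 v=3: → [24,36); WM=17
i=8 t=32 v=5: → [24,36); WM=29; [12,24) fires=2
i=9 t=36 v=3: → [36,48); WM=29
i=10 t=36 v=6: → [36,48); WM=29
i=11 t=39 v=5: → [36,48); WM=36; [24,36) fires=3
i=12 t=51 v=1: → [48,60); WM=36
i=13 t=52 v=4: → [48,60); WM=36
i=14 t=52 v=8: → [48,60); WM=49; [36,48) fires=3
i=15 t=56 v=5: → [48,60); WM=49
i=16 t=61 v=8: → [60,72); WM=49
i=17 t=65 v=3: → [60,72); WM=62; [48,60) fires=4
i=18 t=63 v=6: → [60,72); WM=62
i=19 t=69 v=7: → [60,72); WM=62
i=20 t=68 v=1: → [60,72); WM=66
i=21 t=70 v=2: → [60,72); WM=66
i=22 t=46 v=1: DROP (t<66-2); WM=66

22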